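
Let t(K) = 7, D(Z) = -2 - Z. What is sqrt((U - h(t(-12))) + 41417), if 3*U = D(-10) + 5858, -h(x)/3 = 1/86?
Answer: sqrt(2887038318)/258 ≈ 208.26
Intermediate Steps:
h(x) = -3/86
U = 5866/3 (U = ((-2 - 1*(-10)) + 5858)/3 = ((-2 + 10) + 5858)/3 = (8 + 5858)/3 = (1/3)*5866 = 5866/3 ≈ 1955.3)
sqrt((U - h(t(-12))) + 41417) = sqrt((5866/3 - 1*(-3/86)) + 41417) = sqrt((5866/3 + 3/86) + 41417) = sqrt(504485/258 + 41417) = sqrt(11190071/258) = sqrt(2887038318)/258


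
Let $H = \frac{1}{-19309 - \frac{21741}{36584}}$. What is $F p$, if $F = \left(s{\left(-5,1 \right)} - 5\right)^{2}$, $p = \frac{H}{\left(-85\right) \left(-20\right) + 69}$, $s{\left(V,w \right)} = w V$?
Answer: $- \frac{3658400}{1249660866493} \approx -2.9275 \cdot 10^{-6}$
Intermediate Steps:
$H = - \frac{36584}{706422197}$ ($H = \frac{1}{-19309 - \frac{21741}{36584}} = \frac{1}{- \frac{706422197}{36584}} = - \frac{36584}{706422197} \approx -5.1788 \cdot 10^{-5}$)
$s{\left(V,w \right)} = V w$
$p = - \frac{36584}{1249660866493}$ ($p = - \frac{36584}{706422197 \left(\left(-85\right) \left(-20\right) + 69\right)} = - \frac{36584}{706422197 \left(1700 + 69\right)} = - \frac{36584}{706422197 \cdot 1769} = \left(- \frac{36584}{706422197}\right) \frac{1}{1769} = - \frac{36584}{1249660866493} \approx -2.9275 \cdot 10^{-8}$)
$F = 100$ ($F = \left(\left(-5\right) 1 - 5\right)^{2} = \left(-5 - 5\right)^{2} = \left(-10\right)^{2} = 100$)
$F p = 100 \left(- \frac{36584}{1249660866493}\right) = - \frac{3658400}{1249660866493}$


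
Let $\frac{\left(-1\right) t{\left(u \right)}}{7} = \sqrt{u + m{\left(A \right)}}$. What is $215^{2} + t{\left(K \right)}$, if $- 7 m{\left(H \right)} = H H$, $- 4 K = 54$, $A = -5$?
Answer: $46225 - \frac{i \sqrt{3346}}{2} \approx 46225.0 - 28.922 i$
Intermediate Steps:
$K = - \frac{27}{2}$ ($K = \left(- \frac{1}{4}\right) 54 = - \frac{27}{2} \approx -13.5$)
$m{\left(H \right)} = - \frac{H^{2}}{7}$ ($m{\left(H \right)} = - \frac{H H}{7} = - \frac{H^{2}}{7}$)
$t{\left(u \right)} = - 7 \sqrt{- \frac{25}{7} + u}$ ($t{\left(u \right)} = - 7 \sqrt{u - \frac{\left(-5\right)^{2}}{7}} = - 7 \sqrt{u - \frac{25}{7}} = - 7 \sqrt{- \frac{25}{7} + u}$)
$215^{2} + t{\left(K \right)} = 215^{2} - \sqrt{-175 + 49 \left(- \frac{27}{2}\right)} = 46225 - \sqrt{-175 - \frac{1323}{2}} = 46225 - \sqrt{- \frac{1673}{2}} = 46225 - \frac{i \sqrt{3346}}{2}$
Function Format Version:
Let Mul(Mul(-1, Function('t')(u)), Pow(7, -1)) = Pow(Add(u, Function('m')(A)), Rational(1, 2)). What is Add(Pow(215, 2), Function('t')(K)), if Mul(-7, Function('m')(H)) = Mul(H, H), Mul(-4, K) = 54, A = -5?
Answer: Add(46225, Mul(Rational(-1, 2), I, Pow(3346, Rational(1, 2)))) ≈ Add(46225., Mul(-28.922, I))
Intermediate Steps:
K = Rational(-27, 2) (K = Mul(Rational(-1, 4), 54) = Rational(-27, 2) ≈ -13.500)
Function('m')(H) = Mul(Rational(-1, 7), Pow(H, 2)) (Function('m')(H) = Mul(Rational(-1, 7), Mul(H, H)) = Mul(Rational(-1, 7), Pow(H, 2)))
Function('t')(u) = Mul(-7, Pow(Add(Rational(-25, 7), u), Rational(1, 2))) (Function('t')(u) = Mul(-7, Pow(Add(u, Mul(Rational(-1, 7), Pow(-5, 2))), Rational(1, 2))) = Mul(-7, Pow(Add(u, Mul(Rational(-1, 7), 25)), Rational(1, 2))) = Mul(-7, Pow(Add(u, Rational(-25, 7)), Rational(1, 2))) = Mul(-7, Pow(Add(Rational(-25, 7), u), Rational(1, 2))))
Add(Pow(215, 2), Function('t')(K)) = Add(Pow(215, 2), Mul(-1, Pow(Add(-175, Mul(49, Rational(-27, 2))), Rational(1, 2)))) = Add(46225, Mul(-1, Pow(Add(-175, Rational(-1323, 2)), Rational(1, 2)))) = Add(46225, Mul(-1, Pow(Rational(-1673, 2), Rational(1, 2)))) = Add(46225, Mul(-1, Mul(Rational(1, 2), I, Pow(3346, Rational(1, 2))))) = Add(46225, Mul(Rational(-1, 2), I, Pow(3346, Rational(1, 2))))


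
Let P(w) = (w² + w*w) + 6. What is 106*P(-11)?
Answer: 26288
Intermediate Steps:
P(w) = 6 + 2*w² (P(w) = (w² + w²) + 6 = 2*w² + 6 = 6 + 2*w²)
106*P(-11) = 106*(6 + 2*(-11)²) = 106*(6 + 2*121) = 106*(6 + 242) = 106*248 = 26288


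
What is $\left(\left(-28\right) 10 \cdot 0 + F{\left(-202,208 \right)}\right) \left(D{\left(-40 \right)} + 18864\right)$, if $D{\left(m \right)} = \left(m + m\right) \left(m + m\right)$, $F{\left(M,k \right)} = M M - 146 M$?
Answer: $1775958144$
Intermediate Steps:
$F{\left(M,k \right)} = M^{2} - 146 M$
$D{\left(m \right)} = 4 m^{2}$ ($D{\left(m \right)} = 2 m 2 m = 4 m^{2}$)
$\left(\left(-28\right) 10 \cdot 0 + F{\left(-202,208 \right)}\right) \left(D{\left(-40 \right)} + 18864\right) = \left(\left(-28\right) 10 \cdot 0 - 202 \left(-146 - 202\right)\right) \left(4 \left(-40\right)^{2} + 18864\right) = \left(\left(-280\right) 0 - -70296\right) \left(4 \cdot 1600 + 18864\right) = \left(0 + 70296\right) \left(6400 + 18864\right) = 70296 \cdot 25264 = 1775958144$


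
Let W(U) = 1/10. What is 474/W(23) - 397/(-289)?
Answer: 1370257/289 ≈ 4741.4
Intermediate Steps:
W(U) = ⅒
474/W(23) - 397/(-289) = 474/(⅒) - 397/(-289) = 474*10 - 397*(-1/289) = 4740 + 397/289 = 1370257/289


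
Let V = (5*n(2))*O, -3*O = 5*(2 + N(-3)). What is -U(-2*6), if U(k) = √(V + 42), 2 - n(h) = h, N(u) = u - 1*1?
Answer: -√42 ≈ -6.4807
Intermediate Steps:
N(u) = -1 + u (N(u) = u - 1 = -1 + u)
n(h) = 2 - h
O = 10/3 (O = -5*(2 + (-1 - 3))/3 = -5*(2 - 4)/3 = -5*(-2)/3 = -⅓*(-10) = 10/3 ≈ 3.3333)
V = 0 (V = (5*(2 - 1*2))*(10/3) = (5*(2 - 2))*(10/3) = (5*0)*(10/3) = 0*(10/3) = 0)
U(k) = √42 (U(k) = √(0 + 42) = √42)
-U(-2*6) = -√42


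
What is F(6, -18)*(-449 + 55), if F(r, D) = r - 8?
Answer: 788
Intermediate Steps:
F(r, D) = -8 + r
F(6, -18)*(-449 + 55) = (-8 + 6)*(-449 + 55) = -2*(-394) = 788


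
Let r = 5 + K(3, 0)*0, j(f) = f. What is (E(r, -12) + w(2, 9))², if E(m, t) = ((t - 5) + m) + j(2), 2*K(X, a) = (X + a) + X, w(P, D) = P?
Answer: 64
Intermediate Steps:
K(X, a) = X + a/2 (K(X, a) = ((X + a) + X)/2 = (a + 2*X)/2 = X + a/2)
r = 5 (r = 5 + (3 + (½)*0)*0 = 5 + (3 + 0)*0 = 5 + 3*0 = 5 + 0 = 5)
E(m, t) = -3 + m + t (E(m, t) = ((t - 5) + m) + 2 = ((-5 + t) + m) + 2 = (-5 + m + t) + 2 = -3 + m + t)
(E(r, -12) + w(2, 9))² = ((-3 + 5 - 12) + 2)² = (-10 + 2)² = (-8)² = 64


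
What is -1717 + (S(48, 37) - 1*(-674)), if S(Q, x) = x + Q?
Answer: -958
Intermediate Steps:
S(Q, x) = Q + x
-1717 + (S(48, 37) - 1*(-674)) = -1717 + ((48 + 37) - 1*(-674)) = -1717 + (85 + 674) = -1717 + 759 = -958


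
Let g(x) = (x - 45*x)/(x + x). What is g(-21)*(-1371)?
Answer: 30162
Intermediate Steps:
g(x) = -22 (g(x) = (-44*x)/((2*x)) = (-44*x)*(1/(2*x)) = -22)
g(-21)*(-1371) = -22*(-1371) = 30162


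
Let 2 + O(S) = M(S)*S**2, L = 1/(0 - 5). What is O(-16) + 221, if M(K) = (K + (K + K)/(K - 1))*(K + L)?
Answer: 999051/17 ≈ 58768.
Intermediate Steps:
L = -1/5 (L = 1/(-5) = -1/5 ≈ -0.20000)
M(K) = (-1/5 + K)*(K + 2*K/(-1 + K)) (M(K) = (K + (K + K)/(K - 1))*(K - 1/5) = (K + (2*K)/(-1 + K))*(-1/5 + K) = (K + 2*K/(-1 + K))*(-1/5 + K) = (-1/5 + K)*(K + 2*K/(-1 + K)))
O(S) = -2 + S**3*(-1 + 4*S + 5*S**2)/(5*(-1 + S)) (O(S) = -2 + (S*(-1 + 4*S + 5*S**2)/(5*(-1 + S)))*S**2 = -2 + S**3*(-1 + 4*S + 5*S**2)/(5*(-1 + S)))
O(-16) + 221 = (10 - 10*(-16) + (-16)**3*(-1 + 4*(-16) + 5*(-16)**2))/(5*(-1 - 16)) + 221 = (1/5)*(10 + 160 - 4096*(-1 - 64 + 5*256))/(-17) + 221 = (1/5)*(-1/17)*(10 + 160 - 4096*(-1 - 64 + 1280)) + 221 = (1/5)*(-1/17)*(10 + 160 - 4096*1215) + 221 = (1/5)*(-1/17)*(10 + 160 - 4976640) + 221 = (1/5)*(-1/17)*(-4976470) + 221 = 995294/17 + 221 = 999051/17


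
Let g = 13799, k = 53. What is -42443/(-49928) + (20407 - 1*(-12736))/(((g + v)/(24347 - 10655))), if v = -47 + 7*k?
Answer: 22657624057657/705133144 ≈ 32132.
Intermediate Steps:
v = 324 (v = -47 + 7*53 = -47 + 371 = 324)
-42443/(-49928) + (20407 - 1*(-12736))/(((g + v)/(24347 - 10655))) = -42443/(-49928) + (20407 - 1*(-12736))/(((13799 + 324)/(24347 - 10655))) = -42443*(-1/49928) + (20407 + 12736)/((14123/13692)) = 42443/49928 + 33143/((14123*(1/13692))) = 42443/49928 + 33143/(14123/13692) = 42443/49928 + 33143*(13692/14123) = 42443/49928 + 453793956/14123 = 22657624057657/705133144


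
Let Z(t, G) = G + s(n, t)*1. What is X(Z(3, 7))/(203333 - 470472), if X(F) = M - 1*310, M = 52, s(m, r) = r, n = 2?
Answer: 258/267139 ≈ 0.00096579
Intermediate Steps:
Z(t, G) = G + t (Z(t, G) = G + t*1 = G + t)
X(F) = -258 (X(F) = 52 - 1*310 = 52 - 310 = -258)
X(Z(3, 7))/(203333 - 470472) = -258/(203333 - 470472) = -258/(-267139) = -258*(-1/267139) = 258/267139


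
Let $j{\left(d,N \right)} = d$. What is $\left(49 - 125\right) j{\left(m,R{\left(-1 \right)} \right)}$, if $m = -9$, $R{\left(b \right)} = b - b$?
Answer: $684$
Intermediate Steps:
$R{\left(b \right)} = 0$
$\left(49 - 125\right) j{\left(m,R{\left(-1 \right)} \right)} = \left(49 - 125\right) \left(-9\right) = \left(-76\right) \left(-9\right) = 684$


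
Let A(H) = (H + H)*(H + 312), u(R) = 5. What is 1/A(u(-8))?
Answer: 1/3170 ≈ 0.00031546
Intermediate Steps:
A(H) = 2*H*(312 + H) (A(H) = (2*H)*(312 + H) = 2*H*(312 + H))
1/A(u(-8)) = 1/(2*5*(312 + 5)) = 1/(2*5*317) = 1/3170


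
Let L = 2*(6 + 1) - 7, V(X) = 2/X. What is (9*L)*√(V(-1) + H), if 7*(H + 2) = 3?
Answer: 45*I*√7 ≈ 119.06*I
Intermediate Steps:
H = -11/7 (H = -2 + (⅐)*3 = -2 + 3/7 = -11/7 ≈ -1.5714)
L = 7 (L = 2*7 - 7 = 14 - 7 = 7)
(9*L)*√(V(-1) + H) = (9*7)*√(2/(-1) - 11/7) = 63*√(2*(-1) - 11/7) = 63*√(-2 - 11/7) = 63*√(-25/7) = 63*(5*I*√7/7) = 45*I*√7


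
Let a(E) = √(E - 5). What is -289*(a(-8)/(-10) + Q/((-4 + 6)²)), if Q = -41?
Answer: 11849/4 + 289*I*√13/10 ≈ 2962.3 + 104.2*I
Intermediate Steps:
a(E) = √(-5 + E)
-289*(a(-8)/(-10) + Q/((-4 + 6)²)) = -289*(√(-5 - 8)/(-10) - 41/(-4 + 6)²) = -289*(√(-13)*(-⅒) - 41/(2²)) = -289*((I*√13)*(-⅒) - 41/4) = -289*(-I*√13/10 - 41*¼) = -289*(-I*√13/10 - 41/4) = -289*(-41/4 - I*√13/10) = 11849/4 + 289*I*√13/10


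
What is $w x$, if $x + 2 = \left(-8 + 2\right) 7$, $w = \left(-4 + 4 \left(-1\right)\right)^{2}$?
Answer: $-2816$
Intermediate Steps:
$w = 64$ ($w = \left(-4 - 4\right)^{2} = \left(-8\right)^{2} = 64$)
$x = -44$ ($x = -2 + \left(-8 + 2\right) 7 = -2 - 42 = -44$)
$w x = 64 \left(-44\right) = -2816$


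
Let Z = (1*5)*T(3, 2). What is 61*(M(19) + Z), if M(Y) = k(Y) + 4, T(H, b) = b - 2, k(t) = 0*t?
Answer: 244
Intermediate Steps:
k(t) = 0
T(H, b) = -2 + b
Z = 0 (Z = (1*5)*(-2 + 2) = 5*0 = 0)
M(Y) = 4 (M(Y) = 0 + 4 = 4)
61*(M(19) + Z) = 61*(4 + 0) = 61*4 = 244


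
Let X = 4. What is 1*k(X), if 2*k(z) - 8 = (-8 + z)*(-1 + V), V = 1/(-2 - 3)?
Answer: 32/5 ≈ 6.4000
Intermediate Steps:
V = -⅕ (V = 1/(-5) = -⅕ ≈ -0.20000)
k(z) = 44/5 - 3*z/5 (k(z) = 4 + ((-8 + z)*(-1 - ⅕))/2 = 4 + ((-8 + z)*(-6/5))/2 = 4 + (48/5 - 6*z/5)/2 = 4 + (24/5 - 3*z/5) = 44/5 - 3*z/5)
1*k(X) = 1*(44/5 - ⅗*4) = 1*(44/5 - 12/5) = 1*(32/5) = 32/5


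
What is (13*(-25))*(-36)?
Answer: 11700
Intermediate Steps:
(13*(-25))*(-36) = -325*(-36) = 11700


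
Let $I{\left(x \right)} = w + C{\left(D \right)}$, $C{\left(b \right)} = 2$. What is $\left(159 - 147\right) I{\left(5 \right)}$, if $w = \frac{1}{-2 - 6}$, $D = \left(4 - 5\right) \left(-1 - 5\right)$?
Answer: $\frac{45}{2} \approx 22.5$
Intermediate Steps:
$D = 6$ ($D = \left(-1\right) \left(-6\right) = 6$)
$w = - \frac{1}{8}$ ($w = \frac{1}{-8} = - \frac{1}{8} \approx -0.125$)
$I{\left(x \right)} = \frac{15}{8}$ ($I{\left(x \right)} = - \frac{1}{8} + 2 = \frac{15}{8}$)
$\left(159 - 147\right) I{\left(5 \right)} = \left(159 - 147\right) \frac{15}{8} = 12 \cdot \frac{15}{8} = \frac{45}{2}$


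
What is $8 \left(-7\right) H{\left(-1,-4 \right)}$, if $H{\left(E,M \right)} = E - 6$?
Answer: $392$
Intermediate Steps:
$H{\left(E,M \right)} = -6 + E$
$8 \left(-7\right) H{\left(-1,-4 \right)} = 8 \left(-7\right) \left(-6 - 1\right) = \left(-56\right) \left(-7\right) = 392$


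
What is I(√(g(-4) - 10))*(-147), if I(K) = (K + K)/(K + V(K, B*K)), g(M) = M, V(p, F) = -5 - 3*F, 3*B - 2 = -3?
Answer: -2744/27 + 490*I*√14/27 ≈ -101.63 + 67.904*I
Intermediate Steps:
B = -⅓ (B = ⅔ + (⅓)*(-3) = ⅔ - 1 = -⅓ ≈ -0.33333)
I(K) = 2*K/(-5 + 2*K) (I(K) = (K + K)/(K + (-5 - (-1)*K)) = (2*K)/(K + (-5 + K)) = (2*K)/(-5 + 2*K) = 2*K/(-5 + 2*K))
I(√(g(-4) - 10))*(-147) = (2*√(-4 - 10)/(-5 + 2*√(-4 - 10)))*(-147) = (2*√(-14)/(-5 + 2*√(-14)))*(-147) = (2*(I*√14)/(-5 + 2*(I*√14)))*(-147) = (2*(I*√14)/(-5 + 2*I*√14))*(-147) = (2*I*√14/(-5 + 2*I*√14))*(-147) = -294*I*√14/(-5 + 2*I*√14)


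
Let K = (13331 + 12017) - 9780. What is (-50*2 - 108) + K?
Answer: 15360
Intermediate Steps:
K = 15568 (K = 25348 - 9780 = 15568)
(-50*2 - 108) + K = (-50*2 - 108) + 15568 = (-100 - 108) + 15568 = -208 + 15568 = 15360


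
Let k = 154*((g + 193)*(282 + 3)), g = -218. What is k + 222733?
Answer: -874517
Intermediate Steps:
k = -1097250 (k = 154*((-218 + 193)*(282 + 3)) = 154*(-25*285) = 154*(-7125) = -1097250)
k + 222733 = -1097250 + 222733 = -874517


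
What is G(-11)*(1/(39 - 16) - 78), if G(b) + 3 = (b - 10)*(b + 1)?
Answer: -16137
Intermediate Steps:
G(b) = -3 + (1 + b)*(-10 + b) (G(b) = -3 + (b - 10)*(b + 1) = -3 + (-10 + b)*(1 + b) = -3 + (1 + b)*(-10 + b))
G(-11)*(1/(39 - 16) - 78) = (-13 + (-11)**2 - 9*(-11))*(1/(39 - 16) - 78) = (-13 + 121 + 99)*(1/23 - 78) = 207*(1/23 - 78) = 207*(-1793/23) = -16137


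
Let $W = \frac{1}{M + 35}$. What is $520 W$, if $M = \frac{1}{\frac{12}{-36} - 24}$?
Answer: $\frac{4745}{319} \approx 14.875$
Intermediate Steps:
$M = - \frac{3}{73}$ ($M = \frac{1}{12 \left(- \frac{1}{36}\right) - 24} = \frac{1}{- \frac{1}{3} - 24} = \frac{1}{- \frac{73}{3}} = - \frac{3}{73} \approx -0.041096$)
$W = \frac{73}{2552}$ ($W = \frac{1}{- \frac{3}{73} + 35} = \frac{1}{\frac{2552}{73}} = \frac{73}{2552} \approx 0.028605$)
$520 W = 520 \cdot \frac{73}{2552} = \frac{4745}{319}$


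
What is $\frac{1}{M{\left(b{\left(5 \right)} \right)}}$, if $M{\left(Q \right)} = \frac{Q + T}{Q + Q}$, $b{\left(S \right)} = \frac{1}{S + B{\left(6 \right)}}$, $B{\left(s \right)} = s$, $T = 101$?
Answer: $\frac{1}{556} \approx 0.0017986$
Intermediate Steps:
$b{\left(S \right)} = \frac{1}{6 + S}$ ($b{\left(S \right)} = \frac{1}{S + 6} = \frac{1}{6 + S}$)
$M{\left(Q \right)} = \frac{101 + Q}{2 Q}$ ($M{\left(Q \right)} = \frac{Q + 101}{Q + Q} = \frac{101 + Q}{2 Q}$)
$\frac{1}{M{\left(b{\left(5 \right)} \right)}} = \frac{1}{\frac{1}{2} \frac{1}{\frac{1}{6 + 5}} \left(101 + \frac{1}{6 + 5}\right)} = \frac{1}{\frac{1}{2} \frac{1}{\frac{1}{11}} \left(101 + \frac{1}{11}\right)} = \frac{1}{\frac{1}{2} \cdot 11 \cdot \frac{1112}{11}} = \frac{1}{556}$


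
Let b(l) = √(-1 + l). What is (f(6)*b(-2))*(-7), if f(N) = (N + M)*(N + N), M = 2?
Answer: -672*I*√3 ≈ -1163.9*I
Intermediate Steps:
f(N) = 2*N*(2 + N) (f(N) = (N + 2)*(N + N) = (2 + N)*(2*N) = 2*N*(2 + N))
(f(6)*b(-2))*(-7) = ((2*6*(2 + 6))*√(-1 - 2))*(-7) = ((2*6*8)*√(-3))*(-7) = (96*(I*√3))*(-7) = (96*I*√3)*(-7) = -672*I*√3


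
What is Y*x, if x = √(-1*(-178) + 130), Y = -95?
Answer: -190*√77 ≈ -1667.2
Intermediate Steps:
x = 2*√77 (x = √(178 + 130) = √308 = 2*√77 ≈ 17.550)
Y*x = -190*√77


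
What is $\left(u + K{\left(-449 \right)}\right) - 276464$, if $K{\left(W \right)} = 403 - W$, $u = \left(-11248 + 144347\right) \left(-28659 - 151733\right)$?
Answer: $-24010270420$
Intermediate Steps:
$u = -24009994808$ ($u = 133099 \left(-180392\right) = -24009994808$)
$\left(u + K{\left(-449 \right)}\right) - 276464 = \left(-24009994808 + \left(403 - -449\right)\right) - 276464 = \left(-24009994808 + \left(403 + 449\right)\right) - 276464 = \left(-24009994808 + 852\right) - 276464 = -24009993956 - 276464 = -24010270420$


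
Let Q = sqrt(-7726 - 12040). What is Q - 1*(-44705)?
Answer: 44705 + I*sqrt(19766) ≈ 44705.0 + 140.59*I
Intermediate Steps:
Q = I*sqrt(19766) (Q = sqrt(-19766) = I*sqrt(19766) ≈ 140.59*I)
Q - 1*(-44705) = I*sqrt(19766) - 1*(-44705) = I*sqrt(19766) + 44705 = 44705 + I*sqrt(19766)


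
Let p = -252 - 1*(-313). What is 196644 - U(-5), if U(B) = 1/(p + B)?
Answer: 11012063/56 ≈ 1.9664e+5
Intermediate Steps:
p = 61 (p = -252 + 313 = 61)
U(B) = 1/(61 + B)
196644 - U(-5) = 196644 - 1/(61 - 5) = 196644 - 1/56 = 11012063/56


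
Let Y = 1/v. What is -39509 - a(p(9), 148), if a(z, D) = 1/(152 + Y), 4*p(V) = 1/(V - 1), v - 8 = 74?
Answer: -492479767/12465 ≈ -39509.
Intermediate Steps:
v = 82 (v = 8 + 74 = 82)
Y = 1/82 ≈ 0.012195
p(V) = 1/(4*(-1 + V)) (p(V) = 1/(4*(V - 1)) = 1/(4*(-1 + V)))
a(z, D) = 82/12465 (a(z, D) = 1/(152 + 1/82) = 1/(12465/82) = 82/12465)
-39509 - a(p(9), 148) = -39509 - 1*82/12465 = -39509 - 82/12465 = -492479767/12465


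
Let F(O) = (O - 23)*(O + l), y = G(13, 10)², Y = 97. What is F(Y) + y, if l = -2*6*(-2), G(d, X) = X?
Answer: 9054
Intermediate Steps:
l = 24 (l = -12*(-2) = 24)
y = 100 (y = 10² = 100)
F(O) = (-23 + O)*(24 + O) (F(O) = (O - 23)*(O + 24) = (-23 + O)*(24 + O))
F(Y) + y = (-552 + 97 + 97²) + 100 = (-552 + 97 + 9409) + 100 = 8954 + 100 = 9054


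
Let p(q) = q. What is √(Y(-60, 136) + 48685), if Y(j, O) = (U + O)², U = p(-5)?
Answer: √65846 ≈ 256.60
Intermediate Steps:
U = -5
Y(j, O) = (-5 + O)²
√(Y(-60, 136) + 48685) = √((-5 + 136)² + 48685) = √(131² + 48685) = √(17161 + 48685) = √65846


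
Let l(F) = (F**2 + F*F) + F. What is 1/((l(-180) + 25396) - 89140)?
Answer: 1/876 ≈ 0.0011416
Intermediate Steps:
l(F) = F + 2*F**2 (l(F) = (F**2 + F**2) + F = 2*F**2 + F = F + 2*F**2)
1/((l(-180) + 25396) - 89140) = 1/((-180*(1 + 2*(-180)) + 25396) - 89140) = 1/((-180*(1 - 360) + 25396) - 89140) = 1/((-180*(-359) + 25396) - 89140) = 1/((64620 + 25396) - 89140) = 1/(90016 - 89140) = 1/876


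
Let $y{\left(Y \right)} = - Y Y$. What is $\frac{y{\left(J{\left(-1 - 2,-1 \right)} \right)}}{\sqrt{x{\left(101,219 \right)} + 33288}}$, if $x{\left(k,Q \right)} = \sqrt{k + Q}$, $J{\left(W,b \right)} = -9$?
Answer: $- \frac{81 \sqrt{2}}{4 \sqrt{4161 + \sqrt{5}}} \approx -0.44384$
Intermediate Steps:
$x{\left(k,Q \right)} = \sqrt{Q + k}$
$y{\left(Y \right)} = - Y^{2}$
$\frac{y{\left(J{\left(-1 - 2,-1 \right)} \right)}}{\sqrt{x{\left(101,219 \right)} + 33288}} = \frac{\left(-1\right) \left(-9\right)^{2}}{\sqrt{\sqrt{219 + 101} + 33288}} = \frac{\left(-1\right) 81}{\sqrt{\sqrt{320} + 33288}} = - \frac{81}{\sqrt{8 \sqrt{5} + 33288}} = - \frac{81}{\sqrt{33288 + 8 \sqrt{5}}}$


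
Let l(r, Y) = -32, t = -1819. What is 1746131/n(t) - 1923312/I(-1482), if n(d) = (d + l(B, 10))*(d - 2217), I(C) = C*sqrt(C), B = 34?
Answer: 1746131/7470636 - 160276*I*sqrt(1482)/183027 ≈ 0.23373 - 33.711*I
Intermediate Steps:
I(C) = C**(3/2)
n(d) = (-2217 + d)*(-32 + d) (n(d) = (d - 32)*(d - 2217) = (-32 + d)*(-2217 + d) = (-2217 + d)*(-32 + d))
1746131/n(t) - 1923312/I(-1482) = 1746131/(70944 + (-1819)**2 - 2249*(-1819)) - 1923312*I*sqrt(1482)/2196324 = 1746131/(70944 + 3308761 + 4090931) - 1923312*I*sqrt(1482)/2196324 = 1746131/7470636 - 160276*I*sqrt(1482)/183027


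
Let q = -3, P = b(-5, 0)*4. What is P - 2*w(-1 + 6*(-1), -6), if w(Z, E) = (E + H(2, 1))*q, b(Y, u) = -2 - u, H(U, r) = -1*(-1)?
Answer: -38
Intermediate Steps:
H(U, r) = 1
P = -8 (P = (-2 - 1*0)*4 = (-2 + 0)*4 = -2*4 = -8)
w(Z, E) = -3 - 3*E (w(Z, E) = (E + 1)*(-3) = (1 + E)*(-3) = -3 - 3*E)
P - 2*w(-1 + 6*(-1), -6) = -8 - 2*(-3 - 3*(-6)) = -8 - 2*(-3 + 18) = -8 - 2*15 = -8 - 30 = -38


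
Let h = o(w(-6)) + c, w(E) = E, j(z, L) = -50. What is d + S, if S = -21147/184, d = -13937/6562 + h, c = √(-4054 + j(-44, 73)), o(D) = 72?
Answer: -27198823/603704 + 6*I*√114 ≈ -45.053 + 64.063*I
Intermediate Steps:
c = 6*I*√114 (c = √(-4054 - 50) = √(-4104) = 6*I*√114 ≈ 64.063*I)
h = 72 + 6*I*√114 ≈ 72.0 + 64.063*I
d = 458527/6562 + 6*I*√114 (d = -13937/6562 + (72 + 6*I*√114) = 458527/6562 + 6*I*√114 ≈ 69.876 + 64.063*I)
S = -21147/184 (S = -21147*1/184 = -21147/184 ≈ -114.93)
d + S = (458527/6562 + 6*I*√114) - 21147/184 = -27198823/603704 + 6*I*√114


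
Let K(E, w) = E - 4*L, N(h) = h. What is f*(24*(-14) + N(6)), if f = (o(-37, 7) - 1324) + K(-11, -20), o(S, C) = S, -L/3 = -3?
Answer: 464640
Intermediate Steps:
L = 9 (L = -3*(-3) = 9)
K(E, w) = -36 + E (K(E, w) = E - 4*9 = E - 36 = -36 + E)
f = -1408 (f = (-37 - 1324) + (-36 - 11) = -1361 - 47 = -1408)
f*(24*(-14) + N(6)) = -1408*(24*(-14) + 6) = -1408*(-336 + 6) = -1408*(-330) = 464640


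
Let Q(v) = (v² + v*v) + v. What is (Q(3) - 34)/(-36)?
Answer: 13/36 ≈ 0.36111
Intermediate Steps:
Q(v) = v + 2*v² (Q(v) = (v² + v²) + v = 2*v² + v = v + 2*v²)
(Q(3) - 34)/(-36) = (3*(1 + 2*3) - 34)/(-36) = (3*(1 + 6) - 34)*(-1/36) = (3*7 - 34)*(-1/36) = (21 - 34)*(-1/36) = -13*(-1/36) = 13/36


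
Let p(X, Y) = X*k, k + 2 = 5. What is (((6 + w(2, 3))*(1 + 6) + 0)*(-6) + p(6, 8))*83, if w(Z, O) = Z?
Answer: -26394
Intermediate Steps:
k = 3 (k = -2 + 5 = 3)
p(X, Y) = 3*X (p(X, Y) = X*3 = 3*X)
(((6 + w(2, 3))*(1 + 6) + 0)*(-6) + p(6, 8))*83 = (((6 + 2)*(1 + 6) + 0)*(-6) + 3*6)*83 = ((8*7 + 0)*(-6) + 18)*83 = ((56 + 0)*(-6) + 18)*83 = (56*(-6) + 18)*83 = (-336 + 18)*83 = -318*83 = -26394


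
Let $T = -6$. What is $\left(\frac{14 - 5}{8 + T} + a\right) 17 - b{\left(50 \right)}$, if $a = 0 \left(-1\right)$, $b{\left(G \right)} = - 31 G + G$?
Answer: $\frac{3153}{2} \approx 1576.5$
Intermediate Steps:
$b{\left(G \right)} = - 30 G$
$a = 0$
$\left(\frac{14 - 5}{8 + T} + a\right) 17 - b{\left(50 \right)} = \left(\frac{14 - 5}{8 - 6} + 0\right) 17 - \left(-30\right) 50 = \left(\frac{9}{2} + 0\right) 17 - -1500 = \left(9 \cdot \frac{1}{2} + 0\right) 17 + 1500 = \left(\frac{9}{2} + 0\right) 17 + 1500 = \frac{9}{2} \cdot 17 + 1500 = \frac{153}{2} + 1500 = \frac{3153}{2}$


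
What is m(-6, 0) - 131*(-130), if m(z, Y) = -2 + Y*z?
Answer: 17028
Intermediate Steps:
m(-6, 0) - 131*(-130) = (-2 + 0*(-6)) - 131*(-130) = (-2 + 0) + 17030 = -2 + 17030 = 17028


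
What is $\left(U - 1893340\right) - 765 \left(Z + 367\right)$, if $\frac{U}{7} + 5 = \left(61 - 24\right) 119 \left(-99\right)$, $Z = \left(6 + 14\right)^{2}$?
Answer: $-5531409$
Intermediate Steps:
$Z = 400$ ($Z = 20^{2} = 400$)
$U = -3051314$ ($U = -35 + 7 \left(61 - 24\right) 119 \left(-99\right) = -35 + 7 \cdot 37 \cdot 119 \left(-99\right) = -35 + 7 \cdot 4403 \left(-99\right) = -35 + 7 \left(-435897\right) = -35 - 3051279 = -3051314$)
$\left(U - 1893340\right) - 765 \left(Z + 367\right) = \left(-3051314 - 1893340\right) - 765 \left(400 + 367\right) = -4944654 - 765 \cdot 767 = -4944654 - 586755 = -5531409$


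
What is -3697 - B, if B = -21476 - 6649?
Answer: 24428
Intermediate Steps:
B = -28125
-3697 - B = -3697 - 1*(-28125) = -3697 + 28125 = 24428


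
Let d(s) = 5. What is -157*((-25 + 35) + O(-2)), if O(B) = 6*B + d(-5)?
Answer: -471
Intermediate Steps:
O(B) = 5 + 6*B (O(B) = 6*B + 5 = 5 + 6*B)
-157*((-25 + 35) + O(-2)) = -157*((-25 + 35) + (5 + 6*(-2))) = -157*(10 + (5 - 12)) = -157*(10 - 7) = -157*3 = -471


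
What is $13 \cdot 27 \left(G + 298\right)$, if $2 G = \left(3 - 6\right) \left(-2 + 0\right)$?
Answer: $105651$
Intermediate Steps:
$G = 3$ ($G = \frac{\left(3 - 6\right) \left(-2 + 0\right)}{2} = \frac{\left(3 - 6\right) \left(-2\right)}{2} = \frac{\left(-3\right) \left(-2\right)}{2} = \frac{1}{2} \cdot 6 = 3$)
$13 \cdot 27 \left(G + 298\right) = 13 \cdot 27 \left(3 + 298\right) = 351 \cdot 301 = 105651$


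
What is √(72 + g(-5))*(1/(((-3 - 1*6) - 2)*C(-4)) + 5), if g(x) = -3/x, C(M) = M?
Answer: 221*√15/20 ≈ 42.796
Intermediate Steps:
√(72 + g(-5))*(1/(((-3 - 1*6) - 2)*C(-4)) + 5) = √(72 - 3/(-5))*(1/(((-3 - 1*6) - 2)*(-4)) + 5) = √(72 - 3*(-⅕))*(1/(((-3 - 6) - 2)*(-4)) + 5) = √(72 + ⅗)*(1/((-9 - 2)*(-4)) + 5) = √(363/5)*(1/(-11*(-4)) + 5) = (11*√15/5)*(1/44 + 5) = (11*√15/5)*(221/44) = 221*√15/20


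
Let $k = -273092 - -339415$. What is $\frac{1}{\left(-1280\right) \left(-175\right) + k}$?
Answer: $\frac{1}{290323} \approx 3.4444 \cdot 10^{-6}$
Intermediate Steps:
$k = 66323$ ($k = -273092 + 339415 = 66323$)
$\frac{1}{\left(-1280\right) \left(-175\right) + k} = \frac{1}{\left(-1280\right) \left(-175\right) + 66323} = \frac{1}{224000 + 66323} = \frac{1}{290323}$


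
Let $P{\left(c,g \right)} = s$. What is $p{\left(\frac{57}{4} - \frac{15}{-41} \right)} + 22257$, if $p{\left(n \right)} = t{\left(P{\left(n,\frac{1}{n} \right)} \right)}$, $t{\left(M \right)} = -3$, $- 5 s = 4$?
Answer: $22254$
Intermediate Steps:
$s = - \frac{4}{5}$ ($s = \left(- \frac{1}{5}\right) 4 = - \frac{4}{5} \approx -0.8$)
$P{\left(c,g \right)} = - \frac{4}{5}$
$p{\left(n \right)} = -3$
$p{\left(\frac{57}{4} - \frac{15}{-41} \right)} + 22257 = -3 + 22257 = 22254$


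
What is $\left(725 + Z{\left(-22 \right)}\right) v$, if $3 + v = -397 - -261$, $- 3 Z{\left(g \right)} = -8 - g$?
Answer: $- \frac{300379}{3} \approx -1.0013 \cdot 10^{5}$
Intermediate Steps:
$Z{\left(g \right)} = \frac{8}{3} + \frac{g}{3}$ ($Z{\left(g \right)} = - \frac{-8 - g}{3} = \frac{8}{3} + \frac{g}{3}$)
$v = -139$ ($v = -3 - 136 = -139$)
$\left(725 + Z{\left(-22 \right)}\right) v = \left(725 + \left(\frac{8}{3} + \frac{1}{3} \left(-22\right)\right)\right) \left(-139\right) = \left(725 + \left(\frac{8}{3} - \frac{22}{3}\right)\right) \left(-139\right) = \left(725 - \frac{14}{3}\right) \left(-139\right) = \frac{2161}{3} \left(-139\right) = - \frac{300379}{3}$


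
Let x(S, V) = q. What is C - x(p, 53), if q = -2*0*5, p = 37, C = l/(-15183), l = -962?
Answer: 962/15183 ≈ 0.063360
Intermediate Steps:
C = 962/15183 (C = -962/(-15183) = -962*(-1/15183) = 962/15183 ≈ 0.063360)
q = 0 (q = 0*5 = 0)
x(S, V) = 0
C - x(p, 53) = 962/15183 - 1*0 = 962/15183 + 0 = 962/15183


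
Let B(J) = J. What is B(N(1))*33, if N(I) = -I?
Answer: -33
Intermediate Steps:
B(N(1))*33 = -1*1*33 = -1*33 = -33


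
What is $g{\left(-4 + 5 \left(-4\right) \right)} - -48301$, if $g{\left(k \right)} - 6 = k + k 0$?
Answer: $48283$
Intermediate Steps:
$g{\left(k \right)} = 6 + k$ ($g{\left(k \right)} = 6 + \left(k + k 0\right) = 6 + \left(k + 0\right) = 6 + k$)
$g{\left(-4 + 5 \left(-4\right) \right)} - -48301 = \left(6 + \left(-4 + 5 \left(-4\right)\right)\right) - -48301 = \left(6 - 24\right) + 48301 = -18 + 48301 = 48283$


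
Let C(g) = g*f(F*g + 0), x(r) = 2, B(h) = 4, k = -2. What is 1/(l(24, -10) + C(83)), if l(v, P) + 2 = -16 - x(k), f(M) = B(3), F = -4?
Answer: 1/312 ≈ 0.0032051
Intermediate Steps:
f(M) = 4
l(v, P) = -20 (l(v, P) = -2 + (-16 - 1*2) = -2 + (-16 - 2) = -2 - 18 = -20)
C(g) = 4*g (C(g) = g*4 = 4*g)
1/(l(24, -10) + C(83)) = 1/(-20 + 4*83) = 1/(-20 + 332) = 1/312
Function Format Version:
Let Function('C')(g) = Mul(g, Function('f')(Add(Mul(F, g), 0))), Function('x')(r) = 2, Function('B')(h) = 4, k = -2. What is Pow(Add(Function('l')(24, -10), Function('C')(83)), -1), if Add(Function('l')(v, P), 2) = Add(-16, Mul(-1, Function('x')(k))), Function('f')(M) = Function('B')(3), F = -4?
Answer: Rational(1, 312) ≈ 0.0032051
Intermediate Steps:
Function('f')(M) = 4
Function('l')(v, P) = -20 (Function('l')(v, P) = Add(-2, Add(-16, Mul(-1, 2))) = Add(-2, Add(-16, -2)) = Add(-2, -18) = -20)
Function('C')(g) = Mul(4, g) (Function('C')(g) = Mul(g, 4) = Mul(4, g))
Pow(Add(Function('l')(24, -10), Function('C')(83)), -1) = Pow(Add(-20, Mul(4, 83)), -1) = Pow(Add(-20, 332), -1) = Pow(312, -1) = Rational(1, 312)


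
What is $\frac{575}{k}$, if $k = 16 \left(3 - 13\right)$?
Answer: $- \frac{115}{32} \approx -3.5938$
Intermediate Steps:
$k = -160$ ($k = 16 \left(-10\right) = -160$)
$\frac{575}{k} = \frac{575}{-160} = 575 \left(- \frac{1}{160}\right) = - \frac{115}{32}$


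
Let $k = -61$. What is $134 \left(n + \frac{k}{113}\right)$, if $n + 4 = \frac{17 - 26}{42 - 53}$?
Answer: $- \frac{619884}{1243} \approx -498.7$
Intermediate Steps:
$n = - \frac{35}{11}$ ($n = -4 + \frac{17 - 26}{42 - 53} = -4 - \frac{9}{-11} = -4 - - \frac{9}{11} = -4 + \frac{9}{11} = - \frac{35}{11} \approx -3.1818$)
$134 \left(n + \frac{k}{113}\right) = 134 \left(- \frac{35}{11} - \frac{61}{113}\right) = 134 \left(- \frac{4626}{1243}\right) = - \frac{619884}{1243}$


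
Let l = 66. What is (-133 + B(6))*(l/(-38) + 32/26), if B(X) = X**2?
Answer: 12125/247 ≈ 49.089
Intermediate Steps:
(-133 + B(6))*(l/(-38) + 32/26) = (-133 + 6**2)*(66/(-38) + 32/26) = (-133 + 36)*(66*(-1/38) + 32*(1/26)) = -97*(-33/19 + 16/13) = -97*(-125/247) = 12125/247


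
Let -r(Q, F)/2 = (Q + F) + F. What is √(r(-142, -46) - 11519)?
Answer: I*√11051 ≈ 105.12*I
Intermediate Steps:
r(Q, F) = -4*F - 2*Q (r(Q, F) = -2*((Q + F) + F) = -2*((F + Q) + F) = -2*(Q + 2*F) = -4*F - 2*Q)
√(r(-142, -46) - 11519) = √((-4*(-46) - 2*(-142)) - 11519) = √((184 + 284) - 11519) = √(468 - 11519) = √(-11051) = I*√11051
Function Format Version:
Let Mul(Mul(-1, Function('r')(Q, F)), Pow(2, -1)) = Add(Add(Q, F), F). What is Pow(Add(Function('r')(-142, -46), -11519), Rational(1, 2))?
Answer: Mul(I, Pow(11051, Rational(1, 2))) ≈ Mul(105.12, I)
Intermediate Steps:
Function('r')(Q, F) = Add(Mul(-4, F), Mul(-2, Q)) (Function('r')(Q, F) = Mul(-2, Add(Add(Q, F), F)) = Mul(-2, Add(Add(F, Q), F)) = Mul(-2, Add(Q, Mul(2, F))) = Add(Mul(-4, F), Mul(-2, Q)))
Pow(Add(Function('r')(-142, -46), -11519), Rational(1, 2)) = Pow(Add(Add(Mul(-4, -46), Mul(-2, -142)), -11519), Rational(1, 2)) = Pow(Add(Add(184, 284), -11519), Rational(1, 2)) = Pow(Add(468, -11519), Rational(1, 2)) = Pow(-11051, Rational(1, 2)) = Mul(I, Pow(11051, Rational(1, 2)))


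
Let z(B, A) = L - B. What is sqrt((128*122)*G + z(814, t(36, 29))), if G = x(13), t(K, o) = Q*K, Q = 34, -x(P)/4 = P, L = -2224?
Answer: I*sqrt(815070) ≈ 902.81*I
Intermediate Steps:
x(P) = -4*P
t(K, o) = 34*K
z(B, A) = -2224 - B
G = -52 (G = -4*13 = -52)
sqrt((128*122)*G + z(814, t(36, 29))) = sqrt((128*122)*(-52) + (-2224 - 1*814)) = sqrt(15616*(-52) + (-2224 - 814)) = sqrt(-812032 - 3038) = sqrt(-815070) = I*sqrt(815070)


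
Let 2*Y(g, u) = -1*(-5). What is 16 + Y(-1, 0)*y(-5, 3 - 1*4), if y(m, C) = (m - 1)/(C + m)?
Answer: 37/2 ≈ 18.500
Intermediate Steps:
y(m, C) = (-1 + m)/(C + m)
Y(g, u) = 5/2 (Y(g, u) = (-1*(-5))/2 = (½)*5 = 5/2)
16 + Y(-1, 0)*y(-5, 3 - 1*4) = 16 + 5*((-1 - 5)/((3 - 1*4) - 5))/2 = 16 + 5*(-6/((3 - 4) - 5))/2 = 16 + 5*(-6/(-1 - 5))/2 = 16 + 5*(-6/(-6))/2 = 16 + 5*(-⅙*(-6))/2 = 16 + (5/2)*1 = 16 + 5/2 = 37/2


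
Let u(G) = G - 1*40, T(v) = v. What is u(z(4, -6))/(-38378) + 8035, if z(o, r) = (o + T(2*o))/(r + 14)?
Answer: 616734537/76756 ≈ 8035.0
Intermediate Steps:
z(o, r) = 3*o/(14 + r) (z(o, r) = (o + 2*o)/(r + 14) = (3*o)/(14 + r) = 3*o/(14 + r))
u(G) = -40 + G (u(G) = G - 40 = -40 + G)
u(z(4, -6))/(-38378) + 8035 = (-40 + 3*4/(14 - 6))/(-38378) + 8035 = (-40 + 3*4/8)*(-1/38378) + 8035 = (-40 + 3*4*(⅛))*(-1/38378) + 8035 = (-40 + 3/2)*(-1/38378) + 8035 = -77/2*(-1/38378) + 8035 = 77/76756 + 8035 = 616734537/76756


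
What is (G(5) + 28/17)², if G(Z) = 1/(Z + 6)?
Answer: 105625/34969 ≈ 3.0205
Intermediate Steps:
G(Z) = 1/(6 + Z)
(G(5) + 28/17)² = (1/(6 + 5) + 28/17)² = (1/11 + 28*(1/17))² = (1/11 + 28/17)² = (325/187)² = 105625/34969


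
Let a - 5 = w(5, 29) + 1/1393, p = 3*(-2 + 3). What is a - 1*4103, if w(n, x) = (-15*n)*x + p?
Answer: -8734109/1393 ≈ -6270.0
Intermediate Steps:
p = 3 (p = 3*1 = 3)
w(n, x) = 3 - 15*n*x (w(n, x) = (-15*n)*x + 3 = -15*n*x + 3 = 3 - 15*n*x)
a = -3018630/1393 (a = 5 + ((3 - 15*5*29) + 1/1393) = 5 + ((3 - 2175) + 1/1393) = 5 + (-2172 + 1/1393) = 5 - 3025595/1393 = -3018630/1393 ≈ -2167.0)
a - 1*4103 = -3018630/1393 - 1*4103 = -3018630/1393 - 4103 = -8734109/1393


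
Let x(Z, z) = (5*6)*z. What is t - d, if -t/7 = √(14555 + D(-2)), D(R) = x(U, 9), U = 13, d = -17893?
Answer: 17893 - 35*√593 ≈ 17041.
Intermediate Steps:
x(Z, z) = 30*z
D(R) = 270 (D(R) = 30*9 = 270)
t = -35*√593 (t = -7*√(14555 + 270) = -35*√593 ≈ -852.31)
t - d = -35*√593 - 1*(-17893) = -35*√593 + 17893 = 17893 - 35*√593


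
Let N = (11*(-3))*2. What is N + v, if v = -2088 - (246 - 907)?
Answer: -1493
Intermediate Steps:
N = -66 (N = -33*2 = -66)
v = -1427 (v = -2088 - 1*(-661) = -2088 + 661 = -1427)
N + v = -66 - 1427 = -1493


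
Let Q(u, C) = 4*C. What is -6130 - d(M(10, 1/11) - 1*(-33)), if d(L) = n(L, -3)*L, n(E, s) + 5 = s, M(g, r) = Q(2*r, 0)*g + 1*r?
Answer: -64518/11 ≈ -5865.3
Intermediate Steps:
M(g, r) = r (M(g, r) = (4*0)*g + 1*r = 0*g + r = 0 + r = r)
n(E, s) = -5 + s
d(L) = -8*L (d(L) = (-5 - 3)*L = -8*L)
-6130 - d(M(10, 1/11) - 1*(-33)) = -6130 - (-8)*(1/11 - 1*(-33)) = -6130 - (-8)*(1*(1/11) + 33) = -6130 - (-8)*(1/11 + 33) = -6130 - (-8)*364/11 = -6130 - 1*(-2912/11) = -6130 + 2912/11 = -64518/11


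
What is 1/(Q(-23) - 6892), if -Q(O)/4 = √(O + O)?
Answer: I/(4*(√46 - 1723*I)) ≈ -0.00014509 + 5.7114e-7*I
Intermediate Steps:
Q(O) = -4*√2*√O (Q(O) = -4*√(O + O) = -4*√2*√O)
1/(Q(-23) - 6892) = 1/(-4*√2*√(-23) - 6892) = 1/(-4*√2*I*√23 - 6892) = 1/(-4*I*√46 - 6892) = 1/(-6892 - 4*I*√46)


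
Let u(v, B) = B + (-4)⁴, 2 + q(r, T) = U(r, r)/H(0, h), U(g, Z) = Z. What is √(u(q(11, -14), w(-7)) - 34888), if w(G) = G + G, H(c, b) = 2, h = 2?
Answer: I*√34646 ≈ 186.13*I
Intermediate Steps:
w(G) = 2*G
q(r, T) = -2 + r/2
u(v, B) = 256 + B (u(v, B) = B + 256 = 256 + B)
√(u(q(11, -14), w(-7)) - 34888) = √((256 + 2*(-7)) - 34888) = √((256 - 14) - 34888) = √(242 - 34888) = √(-34646) = I*√34646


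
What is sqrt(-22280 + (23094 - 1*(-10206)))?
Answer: 2*sqrt(2755) ≈ 104.98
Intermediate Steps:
sqrt(-22280 + (23094 - 1*(-10206))) = sqrt(-22280 + (23094 + 10206)) = sqrt(-22280 + 33300) = sqrt(11020) = 2*sqrt(2755)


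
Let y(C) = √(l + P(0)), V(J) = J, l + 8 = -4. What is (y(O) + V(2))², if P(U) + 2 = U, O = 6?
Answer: (2 + I*√14)² ≈ -10.0 + 14.967*I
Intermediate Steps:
l = -12 (l = -8 - 4 = -12)
P(U) = -2 + U
y(C) = I*√14 (y(C) = √(-12 + (-2 + 0)) = √(-12 - 2) = √(-14) = I*√14)
(y(O) + V(2))² = (I*√14 + 2)² = (2 + I*√14)²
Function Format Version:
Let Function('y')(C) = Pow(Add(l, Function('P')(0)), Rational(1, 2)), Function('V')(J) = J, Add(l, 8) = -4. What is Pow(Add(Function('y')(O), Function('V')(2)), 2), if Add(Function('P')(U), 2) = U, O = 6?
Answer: Pow(Add(2, Mul(I, Pow(14, Rational(1, 2)))), 2) ≈ Add(-10.000, Mul(14.967, I))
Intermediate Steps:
l = -12 (l = Add(-8, -4) = -12)
Function('P')(U) = Add(-2, U)
Function('y')(C) = Mul(I, Pow(14, Rational(1, 2))) (Function('y')(C) = Pow(Add(-12, Add(-2, 0)), Rational(1, 2)) = Pow(Add(-12, -2), Rational(1, 2)) = Pow(-14, Rational(1, 2)) = Mul(I, Pow(14, Rational(1, 2))))
Pow(Add(Function('y')(O), Function('V')(2)), 2) = Pow(Add(Mul(I, Pow(14, Rational(1, 2))), 2), 2) = Pow(Add(2, Mul(I, Pow(14, Rational(1, 2)))), 2)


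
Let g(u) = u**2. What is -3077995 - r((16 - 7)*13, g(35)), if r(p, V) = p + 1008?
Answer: -3079120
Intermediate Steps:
r(p, V) = 1008 + p
-3077995 - r((16 - 7)*13, g(35)) = -3077995 - (1008 + (16 - 7)*13) = -3077995 - (1008 + 9*13) = -3077995 - (1008 + 117) = -3077995 - 1*1125 = -3077995 - 1125 = -3079120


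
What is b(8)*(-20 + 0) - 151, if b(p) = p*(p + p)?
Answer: -2711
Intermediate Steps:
b(p) = 2*p**2 (b(p) = p*(2*p) = 2*p**2)
b(8)*(-20 + 0) - 151 = (2*8**2)*(-20 + 0) - 151 = (2*64)*(-20) - 151 = 128*(-20) - 151 = -2560 - 151 = -2711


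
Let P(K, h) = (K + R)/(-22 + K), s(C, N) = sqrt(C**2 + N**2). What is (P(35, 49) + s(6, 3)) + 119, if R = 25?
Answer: 1607/13 + 3*sqrt(5) ≈ 130.32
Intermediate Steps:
P(K, h) = (25 + K)/(-22 + K) (P(K, h) = (K + 25)/(-22 + K) = (25 + K)/(-22 + K))
(P(35, 49) + s(6, 3)) + 119 = ((25 + 35)/(-22 + 35) + sqrt(6**2 + 3**2)) + 119 = (60/13 + sqrt(36 + 9)) + 119 = ((1/13)*60 + sqrt(45)) + 119 = (60/13 + 3*sqrt(5)) + 119 = 1607/13 + 3*sqrt(5)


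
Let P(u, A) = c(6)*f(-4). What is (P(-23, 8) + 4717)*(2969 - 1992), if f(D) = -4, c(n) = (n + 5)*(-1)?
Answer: 4651497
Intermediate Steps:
c(n) = -5 - n (c(n) = (5 + n)*(-1) = -5 - n)
P(u, A) = 44 (P(u, A) = (-5 - 1*6)*(-4) = (-5 - 6)*(-4) = -11*(-4) = 44)
(P(-23, 8) + 4717)*(2969 - 1992) = (44 + 4717)*(2969 - 1992) = 4761*977 = 4651497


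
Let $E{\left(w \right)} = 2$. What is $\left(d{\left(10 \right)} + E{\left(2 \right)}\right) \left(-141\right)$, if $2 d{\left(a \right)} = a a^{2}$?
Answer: $-70782$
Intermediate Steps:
$d{\left(a \right)} = \frac{a^{3}}{2}$ ($d{\left(a \right)} = \frac{a a^{2}}{2} = \frac{a^{3}}{2}$)
$\left(d{\left(10 \right)} + E{\left(2 \right)}\right) \left(-141\right) = \left(\frac{10^{3}}{2} + 2\right) \left(-141\right) = \left(\frac{1}{2} \cdot 1000 + 2\right) \left(-141\right) = \left(500 + 2\right) \left(-141\right) = 502 \left(-141\right) = -70782$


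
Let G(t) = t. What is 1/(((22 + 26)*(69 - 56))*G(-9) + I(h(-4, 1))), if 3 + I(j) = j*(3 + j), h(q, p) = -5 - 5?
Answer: -1/5549 ≈ -0.00018021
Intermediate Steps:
h(q, p) = -10
I(j) = -3 + j*(3 + j)
1/(((22 + 26)*(69 - 56))*G(-9) + I(h(-4, 1))) = 1/(((22 + 26)*(69 - 56))*(-9) + (-3 + (-10)² + 3*(-10))) = 1/((48*13)*(-9) + (-3 + 100 - 30)) = 1/(624*(-9) + 67) = 1/(-5616 + 67) = 1/(-5549) = -1/5549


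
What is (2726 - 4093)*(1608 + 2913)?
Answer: -6180207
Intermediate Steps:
(2726 - 4093)*(1608 + 2913) = -1367*4521 = -6180207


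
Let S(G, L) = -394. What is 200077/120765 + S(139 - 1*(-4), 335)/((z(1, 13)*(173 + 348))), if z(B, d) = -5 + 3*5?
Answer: 99481976/62918565 ≈ 1.5811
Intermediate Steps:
z(B, d) = 10 (z(B, d) = -5 + 15 = 10)
200077/120765 + S(139 - 1*(-4), 335)/((z(1, 13)*(173 + 348))) = 200077/120765 - 394*1/(10*(173 + 348)) = 200077*(1/120765) - 394/(10*521) = 200077/120765 - 394/5210 = 200077/120765 - 394*1/5210 = 200077/120765 - 197/2605 = 99481976/62918565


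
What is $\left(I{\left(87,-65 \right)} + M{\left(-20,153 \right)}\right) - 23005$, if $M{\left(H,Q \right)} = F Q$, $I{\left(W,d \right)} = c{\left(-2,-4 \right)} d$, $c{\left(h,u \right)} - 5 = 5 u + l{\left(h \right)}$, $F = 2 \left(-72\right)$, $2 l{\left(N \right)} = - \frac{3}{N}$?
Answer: $- \frac{176443}{4} \approx -44111.0$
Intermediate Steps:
$l{\left(N \right)} = - \frac{3}{2 N}$ ($l{\left(N \right)} = \frac{\left(-3\right) \frac{1}{N}}{2} = - \frac{3}{2 N}$)
$F = -144$
$c{\left(h,u \right)} = 5 + 5 u - \frac{3}{2 h}$ ($c{\left(h,u \right)} = 5 + \left(5 u - \frac{3}{2 h}\right) = 5 + 5 u - \frac{3}{2 h}$)
$I{\left(W,d \right)} = - \frac{57 d}{4}$ ($I{\left(W,d \right)} = \left(5 + 5 \left(-4\right) - \frac{3}{2 \left(-2\right)}\right) d = \left(5 - 20 - - \frac{3}{4}\right) d = \left(5 - 20 + \frac{3}{4}\right) d = - \frac{57 d}{4}$)
$M{\left(H,Q \right)} = - 144 Q$
$\left(I{\left(87,-65 \right)} + M{\left(-20,153 \right)}\right) - 23005 = \left(\left(- \frac{57}{4}\right) \left(-65\right) - 22032\right) - 23005 = \left(\frac{3705}{4} - 22032\right) - 23005 = - \frac{84423}{4} - 23005 = - \frac{176443}{4}$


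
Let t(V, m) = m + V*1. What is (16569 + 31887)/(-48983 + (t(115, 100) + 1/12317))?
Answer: -596832552/600675455 ≈ -0.99360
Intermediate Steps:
t(V, m) = V + m (t(V, m) = m + V = V + m)
(16569 + 31887)/(-48983 + (t(115, 100) + 1/12317)) = (16569 + 31887)/(-48983 + ((115 + 100) + 1/12317)) = 48456/(-48983 + (215 + 1/12317)) = 48456/(-48983 + 2648156/12317) = 48456/(-600675455/12317) = 48456*(-12317/600675455) = -596832552/600675455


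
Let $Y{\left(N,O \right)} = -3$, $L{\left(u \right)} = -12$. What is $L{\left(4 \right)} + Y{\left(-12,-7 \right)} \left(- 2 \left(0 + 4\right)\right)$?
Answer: $12$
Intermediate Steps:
$L{\left(4 \right)} + Y{\left(-12,-7 \right)} \left(- 2 \left(0 + 4\right)\right) = -12 - 3 \left(- 2 \left(0 + 4\right)\right) = -12 - 3 \left(\left(-2\right) 4\right) = -12 - -24 = -12 + 24 = 12$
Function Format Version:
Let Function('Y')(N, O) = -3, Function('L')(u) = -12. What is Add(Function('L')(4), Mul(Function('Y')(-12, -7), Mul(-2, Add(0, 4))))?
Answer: 12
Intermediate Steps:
Add(Function('L')(4), Mul(Function('Y')(-12, -7), Mul(-2, Add(0, 4)))) = Add(-12, Mul(-3, Mul(-2, Add(0, 4)))) = Add(-12, Mul(-3, Mul(-2, 4))) = Add(-12, Mul(-3, -8)) = Add(-12, 24) = 12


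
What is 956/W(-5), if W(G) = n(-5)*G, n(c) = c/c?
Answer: -956/5 ≈ -191.20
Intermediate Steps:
n(c) = 1
W(G) = G (W(G) = 1*G = G)
956/W(-5) = 956/(-5) = 956*(-⅕) = -956/5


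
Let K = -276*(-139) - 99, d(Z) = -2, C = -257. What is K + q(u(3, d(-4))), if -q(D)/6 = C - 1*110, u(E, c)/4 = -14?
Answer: 40467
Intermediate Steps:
K = 38265 (K = 38364 - 99 = 38265)
u(E, c) = -56 (u(E, c) = 4*(-14) = -56)
q(D) = 2202 (q(D) = -6*(-257 - 1*110) = -6*(-257 - 110) = -6*(-367) = 2202)
K + q(u(3, d(-4))) = 38265 + 2202 = 40467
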